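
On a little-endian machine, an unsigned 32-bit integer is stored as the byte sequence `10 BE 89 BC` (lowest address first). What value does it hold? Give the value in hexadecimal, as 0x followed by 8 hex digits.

In little-endian order the low byte comes first in memory.
Reassemble most-significant byte first: BC 89 BE 10 → 0xBC89BE10.

0xBC89BE10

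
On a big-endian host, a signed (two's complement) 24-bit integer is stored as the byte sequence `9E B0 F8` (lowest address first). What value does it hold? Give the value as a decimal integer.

In big-endian order the high byte comes first in memory.
The bytes are already most-significant first: 0x9EB0F8.
Top bit is set, so as a signed 24-bit value this is 0x9EB0F8 − 2^24 = -6377224.

-6377224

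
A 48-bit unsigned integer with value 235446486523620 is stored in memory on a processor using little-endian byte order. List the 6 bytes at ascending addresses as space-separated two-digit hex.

E4 5E 31 28 23 D6

235446486523620 in hexadecimal, padded to 48 bits, is 0xD62328315EE4.
Split into bytes (most-significant first): D6 23 28 31 5E E4.
In little-endian order the low byte comes first in memory.
So at ascending addresses the bytes are E4 5E 31 28 23 D6.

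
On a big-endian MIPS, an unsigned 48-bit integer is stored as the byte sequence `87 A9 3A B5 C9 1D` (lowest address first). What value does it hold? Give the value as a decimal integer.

149160904214813

Big-endian stores the most-significant byte at the lowest address.
The bytes are already most-significant first: 0x87A93AB5C91D.
0x87A93AB5C91D = 149160904214813.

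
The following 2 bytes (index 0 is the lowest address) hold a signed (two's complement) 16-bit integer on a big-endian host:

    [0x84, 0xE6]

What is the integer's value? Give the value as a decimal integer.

-31514

In big-endian order the high byte comes first in memory.
The bytes are already most-significant first: 0x84E6.
Top bit is set, so as a signed 16-bit value this is 0x84E6 − 2^16 = -31514.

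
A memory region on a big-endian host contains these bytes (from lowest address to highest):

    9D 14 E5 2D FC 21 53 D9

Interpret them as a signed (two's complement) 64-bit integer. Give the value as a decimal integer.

Big-endian stores the most-significant byte at the lowest address.
The bytes are already most-significant first: 0x9D14E52DFC2153D9.
Top bit is set, so as a signed 64-bit value this is 0x9D14E52DFC2153D9 − 2^64 = -7127820324554320935.

-7127820324554320935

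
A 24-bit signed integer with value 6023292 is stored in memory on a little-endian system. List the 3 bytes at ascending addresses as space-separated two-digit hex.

6023292 in hexadecimal, padded to 24 bits, is 0x5BE87C.
Split into bytes (most-significant first): 5B E8 7C.
Little-endian: lowest address holds the least-significant byte.
So at ascending addresses the bytes are 7C E8 5B.

7C E8 5B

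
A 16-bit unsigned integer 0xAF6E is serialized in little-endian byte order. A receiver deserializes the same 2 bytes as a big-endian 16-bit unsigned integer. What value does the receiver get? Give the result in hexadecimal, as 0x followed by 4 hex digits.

0x6EAF

Stored little-endian, the bytes at ascending addresses are 6E AF.
Read back as big-endian, the last byte is least significant, giving 0x6EAF.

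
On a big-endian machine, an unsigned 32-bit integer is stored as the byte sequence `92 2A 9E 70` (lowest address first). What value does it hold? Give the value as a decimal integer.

Big-endian: lowest address holds the most-significant byte.
The bytes are already most-significant first: 0x922A9E70.
0x922A9E70 = 2452266608.

2452266608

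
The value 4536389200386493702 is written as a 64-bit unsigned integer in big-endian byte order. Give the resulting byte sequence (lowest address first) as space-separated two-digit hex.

4536389200386493702 in hexadecimal, padded to 64 bits, is 0x3EF47DF163F48D06.
Split into bytes (most-significant first): 3E F4 7D F1 63 F4 8D 06.
Big-endian stores the most-significant byte at the lowest address.
So the memory order matches the most-significant-first order: 3E F4 7D F1 63 F4 8D 06.

3E F4 7D F1 63 F4 8D 06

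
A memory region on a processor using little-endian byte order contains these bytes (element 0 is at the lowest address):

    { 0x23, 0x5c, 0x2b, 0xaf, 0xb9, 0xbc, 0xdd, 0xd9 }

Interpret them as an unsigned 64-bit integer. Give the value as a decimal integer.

15698911381777243171

In little-endian order the low byte comes first in memory.
Reassemble most-significant byte first: D9 DD BC B9 AF 2B 5C 23 → 0xD9DDBCB9AF2B5C23.
0xD9DDBCB9AF2B5C23 = 15698911381777243171.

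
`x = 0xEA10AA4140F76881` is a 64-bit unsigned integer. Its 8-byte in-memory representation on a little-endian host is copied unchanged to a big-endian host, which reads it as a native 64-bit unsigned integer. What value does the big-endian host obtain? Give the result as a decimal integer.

9324974883822244074

Stored little-endian, the bytes at ascending addresses are 81 68 F7 40 41 AA 10 EA.
Read back as big-endian, the last byte is least significant, giving 0x8168F74041AA10EA.
0x8168F74041AA10EA = 9324974883822244074.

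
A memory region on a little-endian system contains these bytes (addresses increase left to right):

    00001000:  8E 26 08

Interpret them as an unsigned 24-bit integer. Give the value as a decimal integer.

534158

In little-endian order the low byte comes first in memory.
Reassemble most-significant byte first: 08 26 8E → 0x08268E.
0x08268E = 534158.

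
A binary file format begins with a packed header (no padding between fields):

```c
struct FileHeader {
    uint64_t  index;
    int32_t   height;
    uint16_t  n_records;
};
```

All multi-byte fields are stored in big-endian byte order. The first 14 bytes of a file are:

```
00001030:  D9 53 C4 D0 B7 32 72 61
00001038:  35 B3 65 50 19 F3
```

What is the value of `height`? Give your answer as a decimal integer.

`height` follows `index` (8 bytes), so it starts at byte offset 8 and occupies 4 bytes.
Bytes at offsets 8..11: 35 B3 65 50.
In big-endian order the high byte comes first in memory.
The bytes are already most-significant first: 0x35B36550.
0x35B36550 = 900949328.

900949328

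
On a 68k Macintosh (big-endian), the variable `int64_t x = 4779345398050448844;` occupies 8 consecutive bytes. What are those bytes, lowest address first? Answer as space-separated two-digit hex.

42 53 A5 51 45 B1 E5 CC

4779345398050448844 in hexadecimal, padded to 64 bits, is 0x4253A55145B1E5CC.
Split into bytes (most-significant first): 42 53 A5 51 45 B1 E5 CC.
Big-endian stores the most-significant byte at the lowest address.
So the memory order matches the most-significant-first order: 42 53 A5 51 45 B1 E5 CC.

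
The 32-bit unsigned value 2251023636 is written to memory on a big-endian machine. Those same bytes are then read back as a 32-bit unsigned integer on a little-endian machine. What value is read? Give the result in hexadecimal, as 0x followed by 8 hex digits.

2251023636 in 32-bit hexadecimal is 0x862BE514.
Stored big-endian, the bytes at ascending addresses are 86 2B E5 14.
Read back as little-endian, the first byte is least significant, giving 0x14E52B86.

0x14E52B86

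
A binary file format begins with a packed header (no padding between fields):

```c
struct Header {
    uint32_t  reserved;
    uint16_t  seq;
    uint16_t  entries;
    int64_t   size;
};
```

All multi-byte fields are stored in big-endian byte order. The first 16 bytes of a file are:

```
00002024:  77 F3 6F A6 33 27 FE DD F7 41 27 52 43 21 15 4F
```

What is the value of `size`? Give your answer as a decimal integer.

`size` follows `reserved` (4 B), `seq` (2 B), `entries` (2 B), so it starts at offset 4 + 2 + 2 = 8 and occupies 8 bytes.
Bytes at offsets 8..15: F7 41 27 52 43 21 15 4F.
Big-endian: lowest address holds the most-significant byte.
The bytes are already most-significant first: 0xF74127524321154F.
Top bit is set, so as a signed 64-bit value this is 0xF74127524321154F − 2^64 = -630179238588115633.

-630179238588115633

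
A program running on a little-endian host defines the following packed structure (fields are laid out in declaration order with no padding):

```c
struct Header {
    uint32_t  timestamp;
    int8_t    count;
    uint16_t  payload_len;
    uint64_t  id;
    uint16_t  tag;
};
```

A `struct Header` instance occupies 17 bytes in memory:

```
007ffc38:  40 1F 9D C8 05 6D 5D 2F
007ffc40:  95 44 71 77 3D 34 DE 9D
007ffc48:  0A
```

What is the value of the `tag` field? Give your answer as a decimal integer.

`tag` follows `timestamp` (4 B), `count` (1 B), `payload_len` (2 B), `id` (8 B), so it starts at offset 4 + 1 + 2 + 8 = 15 and occupies 2 bytes.
Bytes at offsets 15..16: 9D 0A.
In little-endian order the low byte comes first in memory.
Reassemble most-significant byte first: 0A 9D → 0x0A9D.
0x0A9D = 2717.

2717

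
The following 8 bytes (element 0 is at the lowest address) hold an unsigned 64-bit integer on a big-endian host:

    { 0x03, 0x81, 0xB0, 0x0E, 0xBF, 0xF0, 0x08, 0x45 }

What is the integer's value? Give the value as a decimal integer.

252676631505668165

Big-endian stores the most-significant byte at the lowest address.
The bytes are already most-significant first: 0x0381B00EBFF00845.
0x0381B00EBFF00845 = 252676631505668165.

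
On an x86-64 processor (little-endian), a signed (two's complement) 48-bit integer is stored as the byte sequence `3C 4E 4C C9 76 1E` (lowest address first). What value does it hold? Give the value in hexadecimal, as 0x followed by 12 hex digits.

Little-endian stores the least-significant byte at the lowest address.
Reassemble most-significant byte first: 1E 76 C9 4C 4E 3C → 0x1E76C94C4E3C.

0x1E76C94C4E3C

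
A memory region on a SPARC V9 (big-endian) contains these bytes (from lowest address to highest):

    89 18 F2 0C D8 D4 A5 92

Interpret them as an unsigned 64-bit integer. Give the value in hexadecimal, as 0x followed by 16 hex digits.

0x8918F20CD8D4A592

Big-endian stores the most-significant byte at the lowest address.
The bytes are already most-significant first: 0x8918F20CD8D4A592.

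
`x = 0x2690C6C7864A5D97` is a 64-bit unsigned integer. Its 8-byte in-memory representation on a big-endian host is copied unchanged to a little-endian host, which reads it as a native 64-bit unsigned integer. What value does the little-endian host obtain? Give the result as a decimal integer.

10906955815298961446

Stored big-endian, the bytes at ascending addresses are 26 90 C6 C7 86 4A 5D 97.
Read back as little-endian, the first byte is least significant, giving 0x975D4A86C7C69026.
0x975D4A86C7C69026 = 10906955815298961446.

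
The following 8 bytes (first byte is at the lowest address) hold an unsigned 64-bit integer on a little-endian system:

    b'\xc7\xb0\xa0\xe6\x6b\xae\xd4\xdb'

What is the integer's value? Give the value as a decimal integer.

In little-endian order the low byte comes first in memory.
Reassemble most-significant byte first: DB D4 AE 6B E6 A0 B0 C7 → 0xDBD4AE6BE6A0B0C7.
0xDBD4AE6BE6A0B0C7 = 15840477567822901447.

15840477567822901447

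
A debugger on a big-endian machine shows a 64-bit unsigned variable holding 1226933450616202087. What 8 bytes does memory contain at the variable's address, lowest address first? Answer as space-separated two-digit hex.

1226933450616202087 in hexadecimal, padded to 64 bits, is 0x1106F1790705E367.
Split into bytes (most-significant first): 11 06 F1 79 07 05 E3 67.
Big-endian stores the most-significant byte at the lowest address.
So the memory order matches the most-significant-first order: 11 06 F1 79 07 05 E3 67.

11 06 F1 79 07 05 E3 67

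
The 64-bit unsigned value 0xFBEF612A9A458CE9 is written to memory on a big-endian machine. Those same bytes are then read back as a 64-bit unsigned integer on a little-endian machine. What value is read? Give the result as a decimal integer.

16828902436015042555

Stored big-endian, the bytes at ascending addresses are FB EF 61 2A 9A 45 8C E9.
Read back as little-endian, the first byte is least significant, giving 0xE98C459A2A61EFFB.
0xE98C459A2A61EFFB = 16828902436015042555.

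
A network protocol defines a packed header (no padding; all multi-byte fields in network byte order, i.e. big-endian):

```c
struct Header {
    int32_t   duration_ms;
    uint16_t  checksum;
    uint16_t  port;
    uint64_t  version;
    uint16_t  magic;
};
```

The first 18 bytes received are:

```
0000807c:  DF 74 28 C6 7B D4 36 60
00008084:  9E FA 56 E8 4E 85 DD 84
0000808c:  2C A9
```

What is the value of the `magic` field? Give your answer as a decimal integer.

11433

`magic` follows `duration_ms` (4 B), `checksum` (2 B), `port` (2 B), `version` (8 B), so it starts at offset 4 + 2 + 2 + 8 = 16 and occupies 2 bytes.
Bytes at offsets 16..17: 2C A9.
Big-endian: lowest address holds the most-significant byte.
The bytes are already most-significant first: 0x2CA9.
0x2CA9 = 11433.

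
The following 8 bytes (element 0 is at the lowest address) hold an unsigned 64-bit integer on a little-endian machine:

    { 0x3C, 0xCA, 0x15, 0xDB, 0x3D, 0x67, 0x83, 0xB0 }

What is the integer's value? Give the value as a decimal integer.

Little-endian: lowest address holds the least-significant byte.
Reassemble most-significant byte first: B0 83 67 3D DB 15 CA 3C → 0xB083673DDB15CA3C.
0xB083673DDB15CA3C = 12719123287990716988.

12719123287990716988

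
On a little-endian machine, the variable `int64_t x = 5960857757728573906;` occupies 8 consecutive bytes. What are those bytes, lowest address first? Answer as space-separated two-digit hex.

D2 09 0B 76 8C 38 B9 52

5960857757728573906 in hexadecimal, padded to 64 bits, is 0x52B9388C760B09D2.
Split into bytes (most-significant first): 52 B9 38 8C 76 0B 09 D2.
Little-endian stores the least-significant byte at the lowest address.
So at ascending addresses the bytes are D2 09 0B 76 8C 38 B9 52.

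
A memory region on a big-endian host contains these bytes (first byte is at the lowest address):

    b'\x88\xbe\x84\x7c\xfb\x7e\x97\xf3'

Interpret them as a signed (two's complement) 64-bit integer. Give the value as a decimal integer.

-8593285366646138893

Big-endian: lowest address holds the most-significant byte.
The bytes are already most-significant first: 0x88BE847CFB7E97F3.
Top bit is set, so as a signed 64-bit value this is 0x88BE847CFB7E97F3 − 2^64 = -8593285366646138893.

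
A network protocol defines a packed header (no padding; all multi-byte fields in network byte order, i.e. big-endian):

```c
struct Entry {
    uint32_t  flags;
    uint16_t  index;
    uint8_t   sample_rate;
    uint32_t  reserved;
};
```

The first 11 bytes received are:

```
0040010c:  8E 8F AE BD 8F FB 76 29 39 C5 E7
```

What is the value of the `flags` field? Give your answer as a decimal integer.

2391781053

`flags` is the first field, at byte offset 0, occupying 4 bytes.
Bytes at offsets 0..3: 8E 8F AE BD.
In big-endian order the high byte comes first in memory.
The bytes are already most-significant first: 0x8E8FAEBD.
0x8E8FAEBD = 2391781053.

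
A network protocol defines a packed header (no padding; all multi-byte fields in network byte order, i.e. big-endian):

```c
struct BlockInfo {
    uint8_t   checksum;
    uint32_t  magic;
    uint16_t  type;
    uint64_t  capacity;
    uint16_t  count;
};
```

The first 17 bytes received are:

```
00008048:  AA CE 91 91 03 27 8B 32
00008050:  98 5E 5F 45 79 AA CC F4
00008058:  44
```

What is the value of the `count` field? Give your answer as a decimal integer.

`count` follows `checksum` (1 B), `magic` (4 B), `type` (2 B), `capacity` (8 B), so it starts at offset 1 + 4 + 2 + 8 = 15 and occupies 2 bytes.
Bytes at offsets 15..16: F4 44.
Big-endian stores the most-significant byte at the lowest address.
The bytes are already most-significant first: 0xF444.
0xF444 = 62532.

62532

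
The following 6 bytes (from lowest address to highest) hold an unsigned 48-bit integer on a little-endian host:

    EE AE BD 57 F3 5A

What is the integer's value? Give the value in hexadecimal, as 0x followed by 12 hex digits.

Little-endian stores the least-significant byte at the lowest address.
Reassemble most-significant byte first: 5A F3 57 BD AE EE → 0x5AF357BDAEEE.

0x5AF357BDAEEE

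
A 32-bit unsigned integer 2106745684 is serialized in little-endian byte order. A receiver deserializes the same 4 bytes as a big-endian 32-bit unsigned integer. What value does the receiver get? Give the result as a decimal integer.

2106745684 in 32-bit hexadecimal is 0x7D926354.
Stored little-endian, the bytes at ascending addresses are 54 63 92 7D.
Read back as big-endian, the last byte is least significant, giving 0x5463927D.
0x5463927D = 1415811709.

1415811709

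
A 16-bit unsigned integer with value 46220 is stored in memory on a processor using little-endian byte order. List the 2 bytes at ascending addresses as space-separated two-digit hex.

8C B4

46220 in hexadecimal, padded to 16 bits, is 0xB48C.
Split into bytes (most-significant first): B4 8C.
Little-endian stores the least-significant byte at the lowest address.
So at ascending addresses the bytes are 8C B4.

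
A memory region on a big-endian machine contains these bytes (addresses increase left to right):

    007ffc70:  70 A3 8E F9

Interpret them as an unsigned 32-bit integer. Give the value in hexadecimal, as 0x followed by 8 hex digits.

Big-endian stores the most-significant byte at the lowest address.
The bytes are already most-significant first: 0x70A38EF9.

0x70A38EF9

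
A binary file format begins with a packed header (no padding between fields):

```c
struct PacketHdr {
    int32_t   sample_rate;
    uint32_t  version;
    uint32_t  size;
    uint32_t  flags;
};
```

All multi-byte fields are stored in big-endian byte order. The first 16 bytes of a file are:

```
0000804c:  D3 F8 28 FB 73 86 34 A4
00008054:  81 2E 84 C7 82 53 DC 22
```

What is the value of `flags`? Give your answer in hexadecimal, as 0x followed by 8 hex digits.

0x8253DC22

`flags` follows `sample_rate` (4 B), `version` (4 B), `size` (4 B), so it starts at offset 4 + 4 + 4 = 12 and occupies 4 bytes.
Bytes at offsets 12..15: 82 53 DC 22.
Big-endian: lowest address holds the most-significant byte.
The bytes are already most-significant first: 0x8253DC22.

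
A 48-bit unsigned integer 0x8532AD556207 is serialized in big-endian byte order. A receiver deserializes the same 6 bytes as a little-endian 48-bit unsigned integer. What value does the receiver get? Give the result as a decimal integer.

8118925603461

Stored big-endian, the bytes at ascending addresses are 85 32 AD 55 62 07.
Read back as little-endian, the first byte is least significant, giving 0x076255AD3285.
0x076255AD3285 = 8118925603461.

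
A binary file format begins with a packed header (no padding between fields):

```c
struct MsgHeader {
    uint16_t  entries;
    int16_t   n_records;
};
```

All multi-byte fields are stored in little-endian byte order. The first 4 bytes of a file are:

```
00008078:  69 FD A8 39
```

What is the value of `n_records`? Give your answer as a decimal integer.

14760

`n_records` follows `entries` (2 bytes), so it starts at byte offset 2 and occupies 2 bytes.
Bytes at offsets 2..3: A8 39.
In little-endian order the low byte comes first in memory.
Reassemble most-significant byte first: 39 A8 → 0x39A8.
0x39A8 = 14760.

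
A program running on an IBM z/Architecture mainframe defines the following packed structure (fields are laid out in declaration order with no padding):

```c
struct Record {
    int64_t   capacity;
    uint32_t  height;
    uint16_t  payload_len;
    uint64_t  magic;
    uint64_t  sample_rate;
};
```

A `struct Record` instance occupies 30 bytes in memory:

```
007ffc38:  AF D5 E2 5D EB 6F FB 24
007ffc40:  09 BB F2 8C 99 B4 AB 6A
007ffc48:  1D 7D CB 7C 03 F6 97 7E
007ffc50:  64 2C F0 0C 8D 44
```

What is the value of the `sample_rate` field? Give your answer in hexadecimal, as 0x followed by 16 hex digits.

`sample_rate` follows `capacity` (8 B), `height` (4 B), `payload_len` (2 B), `magic` (8 B), so it starts at offset 8 + 4 + 2 + 8 = 22 and occupies 8 bytes.
Bytes at offsets 22..29: 97 7E 64 2C F0 0C 8D 44.
In big-endian order the high byte comes first in memory.
The bytes are already most-significant first: 0x977E642CF00C8D44.

0x977E642CF00C8D44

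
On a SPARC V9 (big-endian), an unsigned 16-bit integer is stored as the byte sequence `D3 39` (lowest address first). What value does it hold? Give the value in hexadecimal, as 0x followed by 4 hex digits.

0xD339

Big-endian stores the most-significant byte at the lowest address.
The bytes are already most-significant first: 0xD339.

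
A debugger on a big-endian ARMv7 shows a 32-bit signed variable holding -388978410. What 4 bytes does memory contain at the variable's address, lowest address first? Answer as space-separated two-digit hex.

Two's complement of -388978410 in 32 bits: 388978410 = 0x172F56EA; invert → 0xE8D0A915; add 1 → 0xE8D0A916.
Split into bytes (most-significant first): E8 D0 A9 16.
Big-endian stores the most-significant byte at the lowest address.
So the memory order matches the most-significant-first order: E8 D0 A9 16.

E8 D0 A9 16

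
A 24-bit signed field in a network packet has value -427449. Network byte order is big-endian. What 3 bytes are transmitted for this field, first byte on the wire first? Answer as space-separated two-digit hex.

Two's complement of -427449 in 24 bits: 427449 = 0x0685B9; invert → 0xF97A46; add 1 → 0xF97A47.
Split into bytes (most-significant first): F9 7A 47.
Big-endian stores the most-significant byte at the lowest address.
So the memory order matches the most-significant-first order: F9 7A 47.

F9 7A 47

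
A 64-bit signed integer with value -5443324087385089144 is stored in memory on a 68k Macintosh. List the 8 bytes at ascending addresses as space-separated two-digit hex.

B4 75 6D 95 1E 15 9B 88

Two's complement of -5443324087385089144 in 64 bits: 5443324087385089144 = 0x4B8A926AE1EA6478; invert → 0xB4756D951E159B87; add 1 → 0xB4756D951E159B88.
Split into bytes (most-significant first): B4 75 6D 95 1E 15 9B 88.
Big-endian stores the most-significant byte at the lowest address.
So the memory order matches the most-significant-first order: B4 75 6D 95 1E 15 9B 88.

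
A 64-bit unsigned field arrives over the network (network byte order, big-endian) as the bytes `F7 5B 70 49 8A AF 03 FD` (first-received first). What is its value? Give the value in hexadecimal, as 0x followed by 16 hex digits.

0xF75B70498AAF03FD

Big-endian stores the most-significant byte at the lowest address.
The bytes are already most-significant first: 0xF75B70498AAF03FD.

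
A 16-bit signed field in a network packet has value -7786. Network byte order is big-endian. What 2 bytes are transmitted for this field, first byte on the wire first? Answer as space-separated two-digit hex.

Two's complement of -7786 in 16 bits: 7786 = 0x1E6A; invert → 0xE195; add 1 → 0xE196.
Split into bytes (most-significant first): E1 96.
In big-endian order the high byte comes first in memory.
So the memory order matches the most-significant-first order: E1 96.

E1 96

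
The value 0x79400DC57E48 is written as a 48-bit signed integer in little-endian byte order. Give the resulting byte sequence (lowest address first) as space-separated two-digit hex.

48 7E C5 0D 40 79

Split into bytes (most-significant first): 79 40 0D C5 7E 48.
Little-endian stores the least-significant byte at the lowest address.
So at ascending addresses the bytes are 48 7E C5 0D 40 79.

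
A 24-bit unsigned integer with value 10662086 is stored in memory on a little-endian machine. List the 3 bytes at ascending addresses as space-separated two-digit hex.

10662086 in hexadecimal, padded to 24 bits, is 0xA2B0C6.
Split into bytes (most-significant first): A2 B0 C6.
Little-endian: lowest address holds the least-significant byte.
So at ascending addresses the bytes are C6 B0 A2.

C6 B0 A2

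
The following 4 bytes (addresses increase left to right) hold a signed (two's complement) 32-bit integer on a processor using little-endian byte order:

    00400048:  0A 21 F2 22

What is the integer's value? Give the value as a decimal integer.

In little-endian order the low byte comes first in memory.
Reassemble most-significant byte first: 22 F2 21 0A → 0x22F2210A.
0x22F2210A = 586293514.

586293514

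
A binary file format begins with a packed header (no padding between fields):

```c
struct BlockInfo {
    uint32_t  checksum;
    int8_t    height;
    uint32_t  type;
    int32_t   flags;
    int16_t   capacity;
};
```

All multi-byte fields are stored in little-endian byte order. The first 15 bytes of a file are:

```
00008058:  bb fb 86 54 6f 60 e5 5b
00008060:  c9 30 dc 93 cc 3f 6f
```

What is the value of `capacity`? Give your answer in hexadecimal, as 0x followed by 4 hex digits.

0x6F3F

`capacity` follows `checksum` (4 B), `height` (1 B), `type` (4 B), `flags` (4 B), so it starts at offset 4 + 1 + 4 + 4 = 13 and occupies 2 bytes.
Bytes at offsets 13..14: 3F 6F.
Little-endian stores the least-significant byte at the lowest address.
Reassemble most-significant byte first: 6F 3F → 0x6F3F.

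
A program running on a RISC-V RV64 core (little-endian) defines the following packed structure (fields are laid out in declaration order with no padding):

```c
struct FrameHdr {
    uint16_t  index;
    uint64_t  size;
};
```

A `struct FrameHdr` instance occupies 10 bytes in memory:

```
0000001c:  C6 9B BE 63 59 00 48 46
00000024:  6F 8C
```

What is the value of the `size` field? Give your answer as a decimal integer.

`size` follows `index` (2 bytes), so it starts at byte offset 2 and occupies 8 bytes.
Bytes at offsets 2..9: BE 63 59 00 48 46 6F 8C.
In little-endian order the low byte comes first in memory.
Reassemble most-significant byte first: 8C 6F 46 48 00 59 63 BE → 0x8C6F4648005963BE.
0x8C6F4648005963BE = 10119384162782241726.

10119384162782241726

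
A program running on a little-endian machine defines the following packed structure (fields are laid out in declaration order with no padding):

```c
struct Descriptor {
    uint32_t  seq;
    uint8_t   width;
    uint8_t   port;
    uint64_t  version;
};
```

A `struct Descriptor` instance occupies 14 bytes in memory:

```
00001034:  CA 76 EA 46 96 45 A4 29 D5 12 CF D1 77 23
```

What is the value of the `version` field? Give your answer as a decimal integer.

`version` follows `seq` (4 B), `width` (1 B), `port` (1 B), so it starts at offset 4 + 1 + 1 = 6 and occupies 8 bytes.
Bytes at offsets 6..13: A4 29 D5 12 CF D1 77 23.
In little-endian order the low byte comes first in memory.
Reassemble most-significant byte first: 23 77 D1 CF 12 D5 29 A4 → 0x2377D1CF12D529A4.
0x2377D1CF12D529A4 = 2555742000860440996.

2555742000860440996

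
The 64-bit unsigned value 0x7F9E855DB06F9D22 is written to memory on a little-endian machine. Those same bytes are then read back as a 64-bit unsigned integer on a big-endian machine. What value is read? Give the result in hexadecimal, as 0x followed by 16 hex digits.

0x229D6FB05D859E7F

Stored little-endian, the bytes at ascending addresses are 22 9D 6F B0 5D 85 9E 7F.
Read back as big-endian, the last byte is least significant, giving 0x229D6FB05D859E7F.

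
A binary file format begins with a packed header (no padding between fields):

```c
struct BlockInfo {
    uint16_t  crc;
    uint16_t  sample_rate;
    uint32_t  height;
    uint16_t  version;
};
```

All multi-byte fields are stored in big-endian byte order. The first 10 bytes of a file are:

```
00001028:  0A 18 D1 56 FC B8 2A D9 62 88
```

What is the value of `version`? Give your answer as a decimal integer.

`version` follows `crc` (2 B), `sample_rate` (2 B), `height` (4 B), so it starts at offset 2 + 2 + 4 = 8 and occupies 2 bytes.
Bytes at offsets 8..9: 62 88.
Big-endian: lowest address holds the most-significant byte.
The bytes are already most-significant first: 0x6288.
0x6288 = 25224.

25224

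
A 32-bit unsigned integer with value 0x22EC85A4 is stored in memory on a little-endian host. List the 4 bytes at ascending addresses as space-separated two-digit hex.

A4 85 EC 22

Split into bytes (most-significant first): 22 EC 85 A4.
Little-endian stores the least-significant byte at the lowest address.
So at ascending addresses the bytes are A4 85 EC 22.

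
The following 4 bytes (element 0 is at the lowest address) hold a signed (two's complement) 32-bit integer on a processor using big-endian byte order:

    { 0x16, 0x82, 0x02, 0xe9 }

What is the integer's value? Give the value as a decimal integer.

377619177

In big-endian order the high byte comes first in memory.
The bytes are already most-significant first: 0x168202E9.
0x168202E9 = 377619177.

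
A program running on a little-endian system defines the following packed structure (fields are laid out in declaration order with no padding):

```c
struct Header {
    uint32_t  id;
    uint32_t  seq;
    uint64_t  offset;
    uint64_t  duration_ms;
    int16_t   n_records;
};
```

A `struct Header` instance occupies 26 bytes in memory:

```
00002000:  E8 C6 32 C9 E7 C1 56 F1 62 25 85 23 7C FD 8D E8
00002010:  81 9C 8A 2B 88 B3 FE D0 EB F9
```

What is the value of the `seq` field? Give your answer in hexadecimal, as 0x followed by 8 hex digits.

0xF156C1E7

`seq` follows `id` (4 bytes), so it starts at byte offset 4 and occupies 4 bytes.
Bytes at offsets 4..7: E7 C1 56 F1.
Little-endian stores the least-significant byte at the lowest address.
Reassemble most-significant byte first: F1 56 C1 E7 → 0xF156C1E7.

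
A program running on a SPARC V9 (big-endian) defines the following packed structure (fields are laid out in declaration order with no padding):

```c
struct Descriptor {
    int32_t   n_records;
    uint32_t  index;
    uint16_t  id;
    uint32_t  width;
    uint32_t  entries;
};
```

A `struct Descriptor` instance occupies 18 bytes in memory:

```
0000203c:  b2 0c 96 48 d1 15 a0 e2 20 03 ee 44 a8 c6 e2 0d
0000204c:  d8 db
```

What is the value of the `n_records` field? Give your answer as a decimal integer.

`n_records` is the first field, at byte offset 0, occupying 4 bytes.
Bytes at offsets 0..3: B2 0C 96 48.
In big-endian order the high byte comes first in memory.
The bytes are already most-significant first: 0xB20C9648.
Top bit is set, so as a signed 32-bit value this is 0xB20C9648 − 2^32 = -1307797944.

-1307797944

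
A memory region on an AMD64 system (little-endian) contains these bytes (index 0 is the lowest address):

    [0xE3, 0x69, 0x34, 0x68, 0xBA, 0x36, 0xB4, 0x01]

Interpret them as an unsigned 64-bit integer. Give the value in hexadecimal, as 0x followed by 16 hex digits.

In little-endian order the low byte comes first in memory.
Reassemble most-significant byte first: 01 B4 36 BA 68 34 69 E3 → 0x01B436BA683469E3.

0x01B436BA683469E3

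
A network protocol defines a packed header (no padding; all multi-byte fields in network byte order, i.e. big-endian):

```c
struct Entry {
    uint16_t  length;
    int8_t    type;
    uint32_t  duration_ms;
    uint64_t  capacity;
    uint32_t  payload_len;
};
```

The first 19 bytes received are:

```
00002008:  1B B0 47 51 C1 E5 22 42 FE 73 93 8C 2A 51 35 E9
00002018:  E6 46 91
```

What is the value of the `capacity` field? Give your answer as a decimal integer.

`capacity` follows `length` (2 B), `type` (1 B), `duration_ms` (4 B), so it starts at offset 2 + 1 + 4 = 7 and occupies 8 bytes.
Bytes at offsets 7..14: 42 FE 73 93 8C 2A 51 35.
Big-endian stores the most-significant byte at the lowest address.
The bytes are already most-significant first: 0x42FE73938C2A5135.
0x42FE73938C2A5135 = 4827422928136720693.

4827422928136720693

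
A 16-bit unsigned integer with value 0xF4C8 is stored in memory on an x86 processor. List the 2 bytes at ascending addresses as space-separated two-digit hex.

C8 F4

Split into bytes (most-significant first): F4 C8.
Little-endian stores the least-significant byte at the lowest address.
So at ascending addresses the bytes are C8 F4.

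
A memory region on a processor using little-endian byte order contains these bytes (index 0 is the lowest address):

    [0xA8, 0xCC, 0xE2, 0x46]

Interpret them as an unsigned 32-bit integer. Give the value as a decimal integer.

In little-endian order the low byte comes first in memory.
Reassemble most-significant byte first: 46 E2 CC A8 → 0x46E2CCA8.
0x46E2CCA8 = 1189268648.

1189268648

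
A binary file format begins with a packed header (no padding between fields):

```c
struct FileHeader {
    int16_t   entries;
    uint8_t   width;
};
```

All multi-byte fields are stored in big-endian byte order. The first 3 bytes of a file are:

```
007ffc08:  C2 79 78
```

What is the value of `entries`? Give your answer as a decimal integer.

`entries` is the first field, at byte offset 0, occupying 2 bytes.
Bytes at offsets 0..1: C2 79.
Big-endian stores the most-significant byte at the lowest address.
The bytes are already most-significant first: 0xC279.
Top bit is set, so as a signed 16-bit value this is 0xC279 − 2^16 = -15751.

-15751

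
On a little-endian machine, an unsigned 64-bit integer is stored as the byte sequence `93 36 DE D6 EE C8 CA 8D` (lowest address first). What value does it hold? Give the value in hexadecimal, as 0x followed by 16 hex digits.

Little-endian stores the least-significant byte at the lowest address.
Reassemble most-significant byte first: 8D CA C8 EE D6 DE 36 93 → 0x8DCAC8EED6DE3693.

0x8DCAC8EED6DE3693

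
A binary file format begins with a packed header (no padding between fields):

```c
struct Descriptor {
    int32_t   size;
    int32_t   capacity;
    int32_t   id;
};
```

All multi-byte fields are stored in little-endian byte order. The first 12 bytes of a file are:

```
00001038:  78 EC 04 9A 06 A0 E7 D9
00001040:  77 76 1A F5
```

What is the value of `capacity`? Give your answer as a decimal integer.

-639131642

`capacity` follows `size` (4 bytes), so it starts at byte offset 4 and occupies 4 bytes.
Bytes at offsets 4..7: 06 A0 E7 D9.
In little-endian order the low byte comes first in memory.
Reassemble most-significant byte first: D9 E7 A0 06 → 0xD9E7A006.
Top bit is set, so as a signed 32-bit value this is 0xD9E7A006 − 2^32 = -639131642.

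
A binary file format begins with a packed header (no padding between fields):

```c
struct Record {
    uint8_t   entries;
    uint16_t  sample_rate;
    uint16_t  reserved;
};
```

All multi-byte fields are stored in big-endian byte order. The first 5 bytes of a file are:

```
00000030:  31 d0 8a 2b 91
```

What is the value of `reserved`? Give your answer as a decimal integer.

11153

`reserved` follows `entries` (1 B), `sample_rate` (2 B), so it starts at offset 1 + 2 = 3 and occupies 2 bytes.
Bytes at offsets 3..4: 2B 91.
Big-endian stores the most-significant byte at the lowest address.
The bytes are already most-significant first: 0x2B91.
0x2B91 = 11153.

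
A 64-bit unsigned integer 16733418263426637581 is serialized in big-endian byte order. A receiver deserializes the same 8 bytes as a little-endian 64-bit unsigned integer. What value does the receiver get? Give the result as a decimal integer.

16733418263426637581 in 64-bit hexadecimal is 0xE8390B40CD941F0D.
Stored big-endian, the bytes at ascending addresses are E8 39 0B 40 CD 94 1F 0D.
Read back as little-endian, the first byte is least significant, giving 0x0D1F94CD400B39E8.
0x0D1F94CD400B39E8 = 945638056034777576.

945638056034777576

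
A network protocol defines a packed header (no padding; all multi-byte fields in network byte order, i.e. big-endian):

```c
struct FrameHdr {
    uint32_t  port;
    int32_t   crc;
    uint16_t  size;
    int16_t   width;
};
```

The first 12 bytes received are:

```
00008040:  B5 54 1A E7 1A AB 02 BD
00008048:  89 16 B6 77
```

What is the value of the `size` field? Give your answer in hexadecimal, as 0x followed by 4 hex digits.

`size` follows `port` (4 B), `crc` (4 B), so it starts at offset 4 + 4 = 8 and occupies 2 bytes.
Bytes at offsets 8..9: 89 16.
Big-endian: lowest address holds the most-significant byte.
The bytes are already most-significant first: 0x8916.

0x8916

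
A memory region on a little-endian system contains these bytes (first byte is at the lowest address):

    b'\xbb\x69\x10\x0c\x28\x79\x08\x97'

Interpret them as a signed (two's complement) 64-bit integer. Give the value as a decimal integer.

In little-endian order the low byte comes first in memory.
Reassemble most-significant byte first: 97 08 79 28 0C 10 69 BB → 0x970879280C1069BB.
Top bit is set, so as a signed 64-bit value this is 0x970879280C1069BB − 2^64 = -7563662361260693061.

-7563662361260693061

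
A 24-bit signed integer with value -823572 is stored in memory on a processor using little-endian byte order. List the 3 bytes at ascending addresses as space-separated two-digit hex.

Two's complement of -823572 in 24 bits: 823572 = 0x0C9114; invert → 0xF36EEB; add 1 → 0xF36EEC.
Split into bytes (most-significant first): F3 6E EC.
In little-endian order the low byte comes first in memory.
So at ascending addresses the bytes are EC 6E F3.

EC 6E F3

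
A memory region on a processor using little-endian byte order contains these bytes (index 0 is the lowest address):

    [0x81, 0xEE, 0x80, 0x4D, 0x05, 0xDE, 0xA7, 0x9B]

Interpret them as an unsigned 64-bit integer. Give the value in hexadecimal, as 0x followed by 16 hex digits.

Little-endian stores the least-significant byte at the lowest address.
Reassemble most-significant byte first: 9B A7 DE 05 4D 80 EE 81 → 0x9BA7DE054D80EE81.

0x9BA7DE054D80EE81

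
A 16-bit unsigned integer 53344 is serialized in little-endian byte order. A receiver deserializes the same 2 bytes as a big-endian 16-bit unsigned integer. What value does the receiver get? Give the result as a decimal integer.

24784

53344 in 16-bit hexadecimal is 0xD060.
Stored little-endian, the bytes at ascending addresses are 60 D0.
Read back as big-endian, the last byte is least significant, giving 0x60D0.
0x60D0 = 24784.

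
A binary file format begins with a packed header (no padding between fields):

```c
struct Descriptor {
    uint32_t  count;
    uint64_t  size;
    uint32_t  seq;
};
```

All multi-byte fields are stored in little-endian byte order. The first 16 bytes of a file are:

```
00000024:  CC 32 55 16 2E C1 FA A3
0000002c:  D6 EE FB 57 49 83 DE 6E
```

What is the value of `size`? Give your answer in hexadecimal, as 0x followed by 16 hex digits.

`size` follows `count` (4 bytes), so it starts at byte offset 4 and occupies 8 bytes.
Bytes at offsets 4..11: 2E C1 FA A3 D6 EE FB 57.
Little-endian stores the least-significant byte at the lowest address.
Reassemble most-significant byte first: 57 FB EE D6 A3 FA C1 2E → 0x57FBEED6A3FAC12E.

0x57FBEED6A3FAC12E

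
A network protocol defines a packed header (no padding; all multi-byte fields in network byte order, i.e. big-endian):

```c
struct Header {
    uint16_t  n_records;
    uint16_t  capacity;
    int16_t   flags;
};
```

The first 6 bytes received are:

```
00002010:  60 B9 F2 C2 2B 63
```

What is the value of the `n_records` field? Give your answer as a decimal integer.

`n_records` is the first field, at byte offset 0, occupying 2 bytes.
Bytes at offsets 0..1: 60 B9.
Big-endian stores the most-significant byte at the lowest address.
The bytes are already most-significant first: 0x60B9.
0x60B9 = 24761.

24761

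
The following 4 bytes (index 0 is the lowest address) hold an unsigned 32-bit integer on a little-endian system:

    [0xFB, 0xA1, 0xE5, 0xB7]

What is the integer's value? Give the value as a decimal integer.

In little-endian order the low byte comes first in memory.
Reassemble most-significant byte first: B7 E5 A1 FB → 0xB7E5A1FB.
0xB7E5A1FB = 3085279739.

3085279739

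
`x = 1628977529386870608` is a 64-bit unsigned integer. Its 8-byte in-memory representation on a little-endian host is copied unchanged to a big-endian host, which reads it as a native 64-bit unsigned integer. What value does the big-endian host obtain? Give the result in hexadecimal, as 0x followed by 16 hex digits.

0x50A732AA6E4A9B16

1628977529386870608 in 64-bit hexadecimal is 0x169B4A6EAA32A750.
Stored little-endian, the bytes at ascending addresses are 50 A7 32 AA 6E 4A 9B 16.
Read back as big-endian, the last byte is least significant, giving 0x50A732AA6E4A9B16.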